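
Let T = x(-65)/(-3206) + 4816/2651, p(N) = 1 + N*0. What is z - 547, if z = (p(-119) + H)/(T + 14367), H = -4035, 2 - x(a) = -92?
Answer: -16708733898848/30530461701 ≈ -547.28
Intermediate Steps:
x(a) = 94 (x(a) = 2 - 1*(-92) = 2 + 92 = 94)
p(N) = 1 (p(N) = 1 + 0 = 1)
T = 7595451/4249553 (T = 94/(-3206) + 4816/2651 = 94*(-1/3206) + 4816*(1/2651) = -47/1603 + 4816/2651 = 7595451/4249553 ≈ 1.7874)
z = -8571348401/30530461701 (z = (1 - 4035)/(7595451/4249553 + 14367) = -4034/61060923402/4249553 = -4034*4249553/61060923402 = -8571348401/30530461701 ≈ -0.28075)
z - 547 = -8571348401/30530461701 - 547 = -16708733898848/30530461701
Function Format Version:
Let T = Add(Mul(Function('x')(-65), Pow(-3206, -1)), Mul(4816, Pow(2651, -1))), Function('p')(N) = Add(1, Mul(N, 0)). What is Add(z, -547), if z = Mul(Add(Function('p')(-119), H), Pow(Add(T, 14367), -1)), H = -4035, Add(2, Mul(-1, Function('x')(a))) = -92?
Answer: Rational(-16708733898848, 30530461701) ≈ -547.28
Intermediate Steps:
Function('x')(a) = 94 (Function('x')(a) = Add(2, Mul(-1, -92)) = Add(2, 92) = 94)
Function('p')(N) = 1 (Function('p')(N) = Add(1, 0) = 1)
T = Rational(7595451, 4249553) (T = Add(Mul(94, Pow(-3206, -1)), Mul(4816, Pow(2651, -1))) = Add(Mul(94, Rational(-1, 3206)), Mul(4816, Rational(1, 2651))) = Add(Rational(-47, 1603), Rational(4816, 2651)) = Rational(7595451, 4249553) ≈ 1.7874)
z = Rational(-8571348401, 30530461701) (z = Mul(Add(1, -4035), Pow(Add(Rational(7595451, 4249553), 14367), -1)) = Mul(-4034, Pow(Rational(61060923402, 4249553), -1)) = Mul(-4034, Rational(4249553, 61060923402)) = Rational(-8571348401, 30530461701) ≈ -0.28075)
Add(z, -547) = Add(Rational(-8571348401, 30530461701), -547) = Rational(-16708733898848, 30530461701)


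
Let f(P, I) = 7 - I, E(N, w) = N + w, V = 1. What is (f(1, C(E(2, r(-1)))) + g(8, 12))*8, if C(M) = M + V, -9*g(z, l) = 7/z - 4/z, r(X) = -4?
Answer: 191/3 ≈ 63.667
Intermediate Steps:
g(z, l) = -1/(3*z) (g(z, l) = -(7/z - 4/z)/9 = -1/(3*z))
C(M) = 1 + M (C(M) = M + 1 = 1 + M)
(f(1, C(E(2, r(-1)))) + g(8, 12))*8 = ((7 - (1 + (2 - 4))) - 1/3/8)*8 = ((7 - (1 - 2)) - 1/3*1/8)*8 = ((7 - 1*(-1)) - 1/24)*8 = ((7 + 1) - 1/24)*8 = (8 - 1/24)*8 = (191/24)*8 = 191/3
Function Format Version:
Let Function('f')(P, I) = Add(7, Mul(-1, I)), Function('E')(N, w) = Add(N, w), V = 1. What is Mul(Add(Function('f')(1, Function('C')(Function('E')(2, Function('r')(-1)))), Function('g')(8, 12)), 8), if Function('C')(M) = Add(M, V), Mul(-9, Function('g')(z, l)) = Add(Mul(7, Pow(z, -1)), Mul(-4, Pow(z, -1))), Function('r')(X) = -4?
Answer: Rational(191, 3) ≈ 63.667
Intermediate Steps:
Function('g')(z, l) = Mul(Rational(-1, 3), Pow(z, -1)) (Function('g')(z, l) = Mul(Rational(-1, 9), Add(Mul(7, Pow(z, -1)), Mul(-4, Pow(z, -1)))) = Mul(Rational(-1, 9), Mul(3, Pow(z, -1))) = Mul(Rational(-1, 3), Pow(z, -1)))
Function('C')(M) = Add(1, M) (Function('C')(M) = Add(M, 1) = Add(1, M))
Mul(Add(Function('f')(1, Function('C')(Function('E')(2, Function('r')(-1)))), Function('g')(8, 12)), 8) = Mul(Add(Add(7, Mul(-1, Add(1, Add(2, -4)))), Mul(Rational(-1, 3), Pow(8, -1))), 8) = Mul(Add(Add(7, Mul(-1, Add(1, -2))), Mul(Rational(-1, 3), Rational(1, 8))), 8) = Mul(Add(Add(7, Mul(-1, -1)), Rational(-1, 24)), 8) = Mul(Add(Add(7, 1), Rational(-1, 24)), 8) = Mul(Add(8, Rational(-1, 24)), 8) = Mul(Rational(191, 24), 8) = Rational(191, 3)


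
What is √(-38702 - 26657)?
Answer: I*√65359 ≈ 255.65*I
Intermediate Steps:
√(-38702 - 26657) = √(-65359) = I*√65359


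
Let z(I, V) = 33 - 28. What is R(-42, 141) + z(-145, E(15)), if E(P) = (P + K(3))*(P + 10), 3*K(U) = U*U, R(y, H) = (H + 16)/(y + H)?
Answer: 652/99 ≈ 6.5859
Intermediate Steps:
R(y, H) = (16 + H)/(H + y)
K(U) = U²/3 (K(U) = (U*U)/3 = U²/3)
E(P) = (3 + P)*(10 + P) (E(P) = (P + (⅓)*3²)*(P + 10) = (P + (⅓)*9)*(10 + P) = (P + 3)*(10 + P) = (3 + P)*(10 + P))
z(I, V) = 5
R(-42, 141) + z(-145, E(15)) = (16 + 141)/(141 - 42) + 5 = 157/99 + 5 = 652/99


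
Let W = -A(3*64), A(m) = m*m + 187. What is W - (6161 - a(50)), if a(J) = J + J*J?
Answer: -40662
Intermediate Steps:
A(m) = 187 + m**2 (A(m) = m**2 + 187 = 187 + m**2)
a(J) = J + J**2
W = -37051 (W = -(187 + (3*64)**2) = -(187 + 192**2) = -(187 + 36864) = -1*37051 = -37051)
W - (6161 - a(50)) = -37051 - (6161 - 50*(1 + 50)) = -37051 - (6161 - 50*51) = -37051 - (6161 - 1*2550) = -37051 - (6161 - 2550) = -37051 - 1*3611 = -37051 - 3611 = -40662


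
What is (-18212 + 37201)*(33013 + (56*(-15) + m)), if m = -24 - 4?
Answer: 610401405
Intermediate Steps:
m = -28
(-18212 + 37201)*(33013 + (56*(-15) + m)) = (-18212 + 37201)*(33013 + (56*(-15) - 28)) = 18989*(33013 + (-840 - 28)) = 18989*(33013 - 868) = 18989*32145 = 610401405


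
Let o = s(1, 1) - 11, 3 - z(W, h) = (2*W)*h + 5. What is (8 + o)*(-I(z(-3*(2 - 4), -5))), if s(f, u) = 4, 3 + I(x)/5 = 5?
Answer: -10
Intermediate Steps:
z(W, h) = -2 - 2*W*h (z(W, h) = 3 - ((2*W)*h + 5) = 3 - (2*W*h + 5) = 3 - (5 + 2*W*h) = 3 + (-5 - 2*W*h) = -2 - 2*W*h)
I(x) = 10 (I(x) = -15 + 5*5 = -15 + 25 = 10)
o = -7 (o = 4 - 11 = -7)
(8 + o)*(-I(z(-3*(2 - 4), -5))) = (8 - 7)*(-1*10) = 1*(-10) = -10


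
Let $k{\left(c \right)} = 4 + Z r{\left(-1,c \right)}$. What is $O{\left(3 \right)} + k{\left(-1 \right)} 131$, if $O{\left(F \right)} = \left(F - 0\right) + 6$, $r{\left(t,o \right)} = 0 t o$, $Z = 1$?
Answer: $533$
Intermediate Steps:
$r{\left(t,o \right)} = 0$ ($r{\left(t,o \right)} = 0 o = 0$)
$O{\left(F \right)} = 6 + F$ ($O{\left(F \right)} = \left(F + 0\right) + 6 = F + 6 = 6 + F$)
$k{\left(c \right)} = 4$ ($k{\left(c \right)} = 4 + 1 \cdot 0 = 4 + 0 = 4$)
$O{\left(3 \right)} + k{\left(-1 \right)} 131 = \left(6 + 3\right) + 4 \cdot 131 = 9 + 524 = 533$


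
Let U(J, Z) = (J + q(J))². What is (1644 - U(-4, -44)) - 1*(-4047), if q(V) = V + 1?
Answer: 5642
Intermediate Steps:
q(V) = 1 + V
U(J, Z) = (1 + 2*J)² (U(J, Z) = (J + (1 + J))² = (1 + 2*J)²)
(1644 - U(-4, -44)) - 1*(-4047) = (1644 - (1 + 2*(-4))²) - 1*(-4047) = (1644 - (1 - 8)²) + 4047 = (1644 - 1*(-7)²) + 4047 = (1644 - 1*49) + 4047 = (1644 - 49) + 4047 = 1595 + 4047 = 5642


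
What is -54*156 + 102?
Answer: -8322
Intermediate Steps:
-54*156 + 102 = -8424 + 102 = -8322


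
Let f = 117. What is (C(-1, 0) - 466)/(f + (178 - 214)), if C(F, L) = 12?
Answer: -454/81 ≈ -5.6049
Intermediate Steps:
(C(-1, 0) - 466)/(f + (178 - 214)) = (12 - 466)/(117 + (178 - 214)) = -454/(117 - 36) = -454/81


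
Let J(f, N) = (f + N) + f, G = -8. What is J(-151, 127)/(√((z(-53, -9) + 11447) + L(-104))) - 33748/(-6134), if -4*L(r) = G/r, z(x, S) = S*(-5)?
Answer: 16874/3067 - 50*√7768579/85369 ≈ 3.8693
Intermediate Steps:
z(x, S) = -5*S
J(f, N) = N + 2*f (J(f, N) = (N + f) + f = N + 2*f)
L(r) = 2/r (L(r) = -(-2)/r = 2/r)
J(-151, 127)/(√((z(-53, -9) + 11447) + L(-104))) - 33748/(-6134) = (127 + 2*(-151))/(√((-5*(-9) + 11447) + 2/(-104))) - 33748/(-6134) = (127 - 302)/(√((45 + 11447) + 2*(-1/104))) - 33748*(-1/6134) = -175/√(11492 - 1/52) + 16874/3067 = -175*2*√7768579/597583 + 16874/3067 = -50*√7768579/85369 + 16874/3067 = 16874/3067 - 50*√7768579/85369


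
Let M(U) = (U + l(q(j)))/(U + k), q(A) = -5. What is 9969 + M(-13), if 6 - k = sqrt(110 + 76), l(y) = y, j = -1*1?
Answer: 1365627/137 + 18*sqrt(186)/137 ≈ 9969.9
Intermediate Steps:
j = -1
k = 6 - sqrt(186) (k = 6 - sqrt(110 + 76) = 6 - sqrt(186) ≈ -7.6382)
M(U) = (-5 + U)/(6 + U - sqrt(186)) (M(U) = (U - 5)/(U + (6 - sqrt(186))) = (-5 + U)/(6 + U - sqrt(186)))
9969 + M(-13) = 9969 + (-5 - 13)/(6 - 13 - sqrt(186)) = 9969 - 18/(-7 - sqrt(186))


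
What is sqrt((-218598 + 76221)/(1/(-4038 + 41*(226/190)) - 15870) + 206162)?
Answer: sqrt(7457737479297875894413415)/6014365085 ≈ 454.06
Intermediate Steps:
sqrt((-218598 + 76221)/(1/(-4038 + 41*(226/190)) - 15870) + 206162) = sqrt(-142377/(1/(-4038 + 41*(226*(1/190))) - 15870) + 206162) = sqrt(-142377/(1/(-4038 + 41*(113/95)) - 15870) + 206162) = sqrt(-142377/(1/(-4038 + 4633/95) - 15870) + 206162) = sqrt(-142377/(1/(-378977/95) - 15870) + 206162) = sqrt(-142377/(-95/378977 - 15870) + 206162) = sqrt(-142377/(-6014365085/378977) + 206162) = sqrt(-142377*(-378977/6014365085) + 206162) = sqrt(53957608329/6014365085 + 206162) = sqrt(1239987492262099/6014365085) = sqrt(7457737479297875894413415)/6014365085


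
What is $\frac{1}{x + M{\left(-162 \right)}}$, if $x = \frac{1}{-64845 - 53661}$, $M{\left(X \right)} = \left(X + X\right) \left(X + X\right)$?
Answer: $\frac{118506}{12440285855} \approx 9.526 \cdot 10^{-6}$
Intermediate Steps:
$M{\left(X \right)} = 4 X^{2}$ ($M{\left(X \right)} = 2 X 2 X = 4 X^{2}$)
$x = - \frac{1}{118506}$ ($x = \frac{1}{-118506} = - \frac{1}{118506} \approx -8.4384 \cdot 10^{-6}$)
$\frac{1}{x + M{\left(-162 \right)}} = \frac{1}{- \frac{1}{118506} + 4 \left(-162\right)^{2}} = \frac{1}{- \frac{1}{118506} + 4 \cdot 26244} = \frac{1}{- \frac{1}{118506} + 104976} = \frac{1}{\frac{12440285855}{118506}} = \frac{118506}{12440285855}$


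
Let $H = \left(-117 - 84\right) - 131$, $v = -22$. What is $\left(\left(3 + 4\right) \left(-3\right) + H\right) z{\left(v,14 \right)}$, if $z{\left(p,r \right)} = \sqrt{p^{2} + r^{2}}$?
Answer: $- 706 \sqrt{170} \approx -9205.1$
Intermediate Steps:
$H = -332$ ($H = -201 - 131 = -332$)
$\left(\left(3 + 4\right) \left(-3\right) + H\right) z{\left(v,14 \right)} = \left(\left(3 + 4\right) \left(-3\right) - 332\right) \sqrt{\left(-22\right)^{2} + 14^{2}} = \left(7 \left(-3\right) - 332\right) \sqrt{484 + 196} = \left(-21 - 332\right) \sqrt{680} = - 353 \cdot 2 \sqrt{170} = - 706 \sqrt{170}$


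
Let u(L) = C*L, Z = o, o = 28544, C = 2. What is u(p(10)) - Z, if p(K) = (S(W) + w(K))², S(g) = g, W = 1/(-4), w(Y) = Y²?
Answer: -69151/8 ≈ -8643.9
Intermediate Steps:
W = -¼ (W = 1*(-¼) = -¼ ≈ -0.25000)
Z = 28544
p(K) = (-¼ + K²)²
u(L) = 2*L
u(p(10)) - Z = 2*((-1 + 4*10²)²/16) - 1*28544 = 2*((-1 + 4*100)²/16) - 28544 = 2*((-1 + 400)²/16) - 28544 = 2*((1/16)*399²) - 28544 = 2*((1/16)*159201) - 28544 = 2*(159201/16) - 28544 = 159201/8 - 28544 = -69151/8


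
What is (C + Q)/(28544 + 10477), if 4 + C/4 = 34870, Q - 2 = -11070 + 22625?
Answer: 151021/39021 ≈ 3.8703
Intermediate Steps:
Q = 11557 (Q = 2 + (-11070 + 22625) = 2 + 11555 = 11557)
C = 139464 (C = -16 + 4*34870 = -16 + 139480 = 139464)
(C + Q)/(28544 + 10477) = (139464 + 11557)/(28544 + 10477) = 151021/39021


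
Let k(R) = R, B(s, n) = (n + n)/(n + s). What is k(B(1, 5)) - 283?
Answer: -844/3 ≈ -281.33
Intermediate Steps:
B(s, n) = 2*n/(n + s) (B(s, n) = (2*n)/(n + s) = 2*n/(n + s))
k(B(1, 5)) - 283 = 2*5/(5 + 1) - 283 = 2*5/6 - 283 = 2*5*(1/6) - 283 = 5/3 - 283 = -844/3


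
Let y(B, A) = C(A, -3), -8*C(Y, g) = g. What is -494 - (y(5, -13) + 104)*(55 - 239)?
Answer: 18711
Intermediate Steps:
C(Y, g) = -g/8
y(B, A) = 3/8 (y(B, A) = -⅛*(-3) = 3/8)
-494 - (y(5, -13) + 104)*(55 - 239) = -494 - (3/8 + 104)*(55 - 239) = -494 - 835*(-184)/8 = -494 - 1*(-19205) = -494 + 19205 = 18711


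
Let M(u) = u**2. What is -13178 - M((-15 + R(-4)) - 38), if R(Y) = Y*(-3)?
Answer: -14859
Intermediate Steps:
R(Y) = -3*Y
-13178 - M((-15 + R(-4)) - 38) = -13178 - ((-15 - 3*(-4)) - 38)**2 = -13178 - ((-15 + 12) - 38)**2 = -13178 - (-3 - 38)**2 = -13178 - 1*(-41)**2 = -13178 - 1*1681 = -13178 - 1681 = -14859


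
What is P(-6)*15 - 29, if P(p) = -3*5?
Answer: -254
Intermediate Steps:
P(p) = -15
P(-6)*15 - 29 = -15*15 - 29 = -225 - 29 = -254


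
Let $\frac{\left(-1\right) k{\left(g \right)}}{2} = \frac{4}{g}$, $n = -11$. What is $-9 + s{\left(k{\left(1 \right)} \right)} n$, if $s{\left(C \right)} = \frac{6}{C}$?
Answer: $- \frac{3}{4} \approx -0.75$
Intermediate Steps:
$k{\left(g \right)} = - \frac{8}{g}$ ($k{\left(g \right)} = - 2 \frac{4}{g} = - \frac{8}{g}$)
$-9 + s{\left(k{\left(1 \right)} \right)} n = -9 + \frac{6}{\left(-8\right) 1^{-1}} \left(-11\right) = -9 + \frac{6}{\left(-8\right) 1} \left(-11\right) = -9 + \frac{6}{-8} \left(-11\right) = -9 + 6 \left(- \frac{1}{8}\right) \left(-11\right) = -9 - - \frac{33}{4} = -9 + \frac{33}{4} = - \frac{3}{4}$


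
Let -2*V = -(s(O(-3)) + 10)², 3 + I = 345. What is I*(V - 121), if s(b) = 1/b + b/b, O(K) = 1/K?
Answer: -30438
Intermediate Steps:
I = 342 (I = -3 + 345 = 342)
O(K) = 1/K
s(b) = 1 + 1/b (s(b) = 1/b + 1 = 1 + 1/b)
V = 32 (V = -(-1)*((1 + 1/(-3))/(1/(-3)) + 10)²/2 = -(-1)*((1 - ⅓)/(-⅓) + 10)²/2 = -(-1)*(-3*⅔ + 10)²/2 = -(-1)*(-2 + 10)²/2 = -(-1)*8²/2 = -(-1)*64/2 = -½*(-64) = 32)
I*(V - 121) = 342*(32 - 121) = 342*(-89) = -30438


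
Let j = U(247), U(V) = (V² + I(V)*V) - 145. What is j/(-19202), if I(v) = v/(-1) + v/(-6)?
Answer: 61879/115212 ≈ 0.53709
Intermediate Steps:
I(v) = -7*v/6 (I(v) = v*(-1) + v*(-⅙) = -v - v/6 = -7*v/6)
U(V) = -145 - V²/6 (U(V) = (V² + (-7*V/6)*V) - 145 = (V² - 7*V²/6) - 145 = -V²/6 - 145 = -145 - V²/6)
j = -61879/6 (j = -145 - ⅙*247² = -145 - ⅙*61009 = -145 - 61009/6 = -61879/6 ≈ -10313.)
j/(-19202) = -61879/6/(-19202) = -61879/6*(-1/19202) = 61879/115212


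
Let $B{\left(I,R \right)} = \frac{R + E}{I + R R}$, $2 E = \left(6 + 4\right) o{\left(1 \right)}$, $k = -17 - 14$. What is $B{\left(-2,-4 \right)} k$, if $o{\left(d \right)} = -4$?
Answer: $\frac{372}{7} \approx 53.143$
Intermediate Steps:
$k = -31$
$E = -20$ ($E = \frac{\left(6 + 4\right) \left(-4\right)}{2} = \frac{10 \left(-4\right)}{2} = \frac{1}{2} \left(-40\right) = -20$)
$B{\left(I,R \right)} = \frac{-20 + R}{I + R^{2}}$ ($B{\left(I,R \right)} = \frac{R - 20}{I + R R} = \frac{-20 + R}{I + R^{2}}$)
$B{\left(-2,-4 \right)} k = \frac{-20 - 4}{-2 + \left(-4\right)^{2}} \left(-31\right) = \frac{1}{-2 + 16} \left(-24\right) \left(-31\right) = \frac{1}{14} \left(-24\right) \left(-31\right) = \left(- \frac{12}{7}\right) \left(-31\right) = \frac{372}{7}$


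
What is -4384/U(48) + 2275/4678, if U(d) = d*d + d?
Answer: -947347/687666 ≈ -1.3776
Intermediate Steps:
U(d) = d + d² (U(d) = d² + d = d + d²)
-4384/U(48) + 2275/4678 = -4384*1/(48*(1 + 48)) + 2275/4678 = -4384/(48*49) + 2275*(1/4678) = -4384/2352 + 2275/4678 = -4384*1/2352 + 2275/4678 = -274/147 + 2275/4678 = -947347/687666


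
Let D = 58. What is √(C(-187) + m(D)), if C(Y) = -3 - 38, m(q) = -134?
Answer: 5*I*√7 ≈ 13.229*I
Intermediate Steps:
C(Y) = -41
√(C(-187) + m(D)) = √(-41 - 134) = √(-175) = 5*I*√7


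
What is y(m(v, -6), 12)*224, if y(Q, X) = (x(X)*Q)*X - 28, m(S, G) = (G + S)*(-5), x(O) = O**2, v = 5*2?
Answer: -7747712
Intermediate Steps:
v = 10
m(S, G) = -5*G - 5*S
y(Q, X) = -28 + Q*X**3 (y(Q, X) = (X**2*Q)*X - 28 = (Q*X**2)*X - 28 = Q*X**3 - 28 = -28 + Q*X**3)
y(m(v, -6), 12)*224 = (-28 + (-5*(-6) - 5*10)*12**3)*224 = (-28 + (30 - 50)*1728)*224 = (-28 - 20*1728)*224 = (-28 - 34560)*224 = -34588*224 = -7747712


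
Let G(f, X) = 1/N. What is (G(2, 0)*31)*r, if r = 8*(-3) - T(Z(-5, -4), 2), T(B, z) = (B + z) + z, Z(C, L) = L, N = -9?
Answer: 248/3 ≈ 82.667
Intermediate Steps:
G(f, X) = -⅑ (G(f, X) = 1/(-9) = -⅑)
T(B, z) = B + 2*z
r = -24 (r = 8*(-3) - (-4 + 2*2) = -24 - (-4 + 4) = -24 - 1*0 = -24 + 0 = -24)
(G(2, 0)*31)*r = -⅑*31*(-24) = -31/9*(-24) = 248/3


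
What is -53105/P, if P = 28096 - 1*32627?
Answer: 53105/4531 ≈ 11.720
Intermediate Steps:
P = -4531 (P = 28096 - 32627 = -4531)
-53105/P = -53105/(-4531) = -53105*(-1/4531) = 53105/4531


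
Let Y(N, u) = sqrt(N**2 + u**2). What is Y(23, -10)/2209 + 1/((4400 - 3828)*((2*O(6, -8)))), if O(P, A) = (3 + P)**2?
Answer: 1/92664 + sqrt(629)/2209 ≈ 0.011364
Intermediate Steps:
Y(23, -10)/2209 + 1/((4400 - 3828)*((2*O(6, -8)))) = sqrt(23**2 + (-10)**2)/2209 + 1/((4400 - 3828)*((2*(3 + 6)**2))) = sqrt(529 + 100)*(1/2209) + 1/(572*((2*9**2))) = sqrt(629)*(1/2209) + 1/(572*((2*81))) = sqrt(629)/2209 + (1/572)/162 = sqrt(629)/2209 + (1/572)*(1/162) = sqrt(629)/2209 + 1/92664 = 1/92664 + sqrt(629)/2209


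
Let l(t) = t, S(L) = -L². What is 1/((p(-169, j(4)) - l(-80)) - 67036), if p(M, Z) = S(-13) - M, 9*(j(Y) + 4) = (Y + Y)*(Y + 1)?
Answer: -1/66956 ≈ -1.4935e-5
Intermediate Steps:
j(Y) = -4 + 2*Y*(1 + Y)/9 (j(Y) = -4 + ((Y + Y)*(Y + 1))/9 = -4 + ((2*Y)*(1 + Y))/9 = -4 + (2*Y*(1 + Y))/9 = -4 + 2*Y*(1 + Y)/9)
p(M, Z) = -169 - M (p(M, Z) = -1*(-13)² - M = -1*169 - M = -169 - M)
1/((p(-169, j(4)) - l(-80)) - 67036) = 1/(((-169 - 1*(-169)) - 1*(-80)) - 67036) = 1/(((-169 + 169) + 80) - 67036) = 1/((0 + 80) - 67036) = 1/(80 - 67036) = 1/(-66956) = -1/66956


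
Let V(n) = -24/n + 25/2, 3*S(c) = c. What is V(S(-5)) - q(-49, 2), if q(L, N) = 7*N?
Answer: 129/10 ≈ 12.900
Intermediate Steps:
S(c) = c/3
V(n) = 25/2 - 24/n (V(n) = -24/n + 25*(½) = -24/n + 25/2 = 25/2 - 24/n)
V(S(-5)) - q(-49, 2) = (25/2 - 24/((⅓)*(-5))) - 7*2 = (25/2 - 24/(-5/3)) - 1*14 = (25/2 - 24*(-⅗)) - 14 = (25/2 + 72/5) - 14 = 269/10 - 14 = 129/10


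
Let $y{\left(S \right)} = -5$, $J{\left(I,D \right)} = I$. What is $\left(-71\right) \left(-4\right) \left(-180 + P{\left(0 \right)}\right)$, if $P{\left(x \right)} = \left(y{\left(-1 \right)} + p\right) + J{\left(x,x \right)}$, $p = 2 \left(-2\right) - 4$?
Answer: $-54812$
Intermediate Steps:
$p = -8$ ($p = -4 - 4 = -8$)
$P{\left(x \right)} = -13 + x$ ($P{\left(x \right)} = \left(-5 - 8\right) + x = -13 + x$)
$\left(-71\right) \left(-4\right) \left(-180 + P{\left(0 \right)}\right) = \left(-71\right) \left(-4\right) \left(-180 + \left(-13 + 0\right)\right) = 284 \left(-180 - 13\right) = 284 \left(-193\right) = -54812$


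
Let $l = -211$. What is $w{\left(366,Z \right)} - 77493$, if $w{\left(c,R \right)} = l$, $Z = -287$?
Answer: $-77704$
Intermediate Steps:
$w{\left(c,R \right)} = -211$
$w{\left(366,Z \right)} - 77493 = -211 - 77493 = -77704$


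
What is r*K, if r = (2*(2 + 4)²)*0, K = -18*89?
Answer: 0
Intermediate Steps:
K = -1602
r = 0 (r = (2*6²)*0 = (2*36)*0 = 72*0 = 0)
r*K = 0*(-1602) = 0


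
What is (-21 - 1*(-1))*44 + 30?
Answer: -850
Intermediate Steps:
(-21 - 1*(-1))*44 + 30 = (-21 + 1)*44 + 30 = -20*44 + 30 = -880 + 30 = -850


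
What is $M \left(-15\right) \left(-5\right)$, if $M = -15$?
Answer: $-1125$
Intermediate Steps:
$M \left(-15\right) \left(-5\right) = \left(-15\right) \left(-15\right) \left(-5\right) = 225 \left(-5\right) = -1125$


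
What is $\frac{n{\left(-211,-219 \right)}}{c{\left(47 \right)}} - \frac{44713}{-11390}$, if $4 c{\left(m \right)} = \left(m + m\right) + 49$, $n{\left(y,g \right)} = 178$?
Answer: $\frac{14503639}{1628770} \approx 8.9047$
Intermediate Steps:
$c{\left(m \right)} = \frac{49}{4} + \frac{m}{2}$ ($c{\left(m \right)} = \frac{\left(m + m\right) + 49}{4} = \frac{2 m + 49}{4} = \frac{49 + 2 m}{4} = \frac{49}{4} + \frac{m}{2}$)
$\frac{n{\left(-211,-219 \right)}}{c{\left(47 \right)}} - \frac{44713}{-11390} = \frac{178}{\frac{49}{4} + \frac{1}{2} \cdot 47} - \frac{44713}{-11390} = \frac{178}{\frac{49}{4} + \frac{47}{2}} - - \frac{44713}{11390} = \frac{178}{\frac{143}{4}} + \frac{44713}{11390} = 178 \cdot \frac{4}{143} + \frac{44713}{11390} = \frac{712}{143} + \frac{44713}{11390} = \frac{14503639}{1628770}$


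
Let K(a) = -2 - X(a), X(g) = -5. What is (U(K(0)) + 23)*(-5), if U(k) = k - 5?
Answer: -105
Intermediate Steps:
K(a) = 3 (K(a) = -2 - 1*(-5) = -2 + 5 = 3)
U(k) = -5 + k
(U(K(0)) + 23)*(-5) = ((-5 + 3) + 23)*(-5) = (-2 + 23)*(-5) = 21*(-5) = -105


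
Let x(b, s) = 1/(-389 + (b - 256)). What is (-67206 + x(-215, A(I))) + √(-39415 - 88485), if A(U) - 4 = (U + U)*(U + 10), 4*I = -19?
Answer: -57797161/860 + 10*I*√1279 ≈ -67206.0 + 357.63*I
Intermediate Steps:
I = -19/4 (I = (¼)*(-19) = -19/4 ≈ -4.7500)
A(U) = 4 + 2*U*(10 + U) (A(U) = 4 + (U + U)*(U + 10) = 4 + (2*U)*(10 + U) = 4 + 2*U*(10 + U))
x(b, s) = 1/(-645 + b) (x(b, s) = 1/(-389 + (-256 + b)) = 1/(-645 + b))
(-67206 + x(-215, A(I))) + √(-39415 - 88485) = (-67206 + 1/(-645 - 215)) + √(-39415 - 88485) = (-67206 + 1/(-860)) + √(-127900) = (-67206 - 1/860) + 10*I*√1279 = -57797161/860 + 10*I*√1279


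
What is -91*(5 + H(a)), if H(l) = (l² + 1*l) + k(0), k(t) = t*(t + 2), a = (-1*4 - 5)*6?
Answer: -260897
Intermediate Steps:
a = -54 (a = (-4 - 5)*6 = -9*6 = -54)
k(t) = t*(2 + t)
H(l) = l + l² (H(l) = (l² + 1*l) + 0*(2 + 0) = (l² + l) + 0*2 = (l + l²) + 0 = l + l²)
-91*(5 + H(a)) = -91*(5 - 54*(1 - 54)) = -91*(5 - 54*(-53)) = -91*(5 + 2862) = -91*2867 = -260897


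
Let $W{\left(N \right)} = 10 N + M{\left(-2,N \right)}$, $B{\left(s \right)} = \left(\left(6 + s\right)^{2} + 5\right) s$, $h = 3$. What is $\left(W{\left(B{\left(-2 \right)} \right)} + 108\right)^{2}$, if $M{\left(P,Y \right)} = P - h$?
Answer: $100489$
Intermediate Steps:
$M{\left(P,Y \right)} = -3 + P$ ($M{\left(P,Y \right)} = P - 3 = -3 + P$)
$B{\left(s \right)} = s \left(5 + \left(6 + s\right)^{2}\right)$ ($B{\left(s \right)} = \left(5 + \left(6 + s\right)^{2}\right) s = s \left(5 + \left(6 + s\right)^{2}\right)$)
$W{\left(N \right)} = -5 + 10 N$ ($W{\left(N \right)} = 10 N - 5 = -5 + 10 N$)
$\left(W{\left(B{\left(-2 \right)} \right)} + 108\right)^{2} = \left(\left(-5 + 10 \left(- 2 \left(5 + \left(6 - 2\right)^{2}\right)\right)\right) + 108\right)^{2} = \left(\left(-5 + 10 \left(- 2 \left(5 + 4^{2}\right)\right)\right) + 108\right)^{2} = \left(\left(-5 + 10 \left(- 2 \left(5 + 16\right)\right)\right) + 108\right)^{2} = \left(\left(-5 + 10 \left(\left(-2\right) 21\right)\right) + 108\right)^{2} = \left(\left(-5 + 10 \left(-42\right)\right) + 108\right)^{2} = \left(\left(-5 - 420\right) + 108\right)^{2} = \left(-425 + 108\right)^{2} = \left(-317\right)^{2} = 100489$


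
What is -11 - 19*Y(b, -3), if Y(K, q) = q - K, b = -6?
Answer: -68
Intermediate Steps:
-11 - 19*Y(b, -3) = -11 - 19*(-3 - 1*(-6)) = -11 - 19*(-3 + 6) = -11 - 19*3 = -11 - 57 = -68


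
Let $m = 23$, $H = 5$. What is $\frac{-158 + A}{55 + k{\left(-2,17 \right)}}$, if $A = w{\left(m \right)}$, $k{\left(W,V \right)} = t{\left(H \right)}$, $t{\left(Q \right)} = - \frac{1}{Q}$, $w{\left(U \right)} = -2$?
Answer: $- \frac{400}{137} \approx -2.9197$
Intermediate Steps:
$k{\left(W,V \right)} = - \frac{1}{5}$
$A = -2$
$\frac{-158 + A}{55 + k{\left(-2,17 \right)}} = \frac{-158 - 2}{55 - \frac{1}{5}} = - \frac{160}{\frac{274}{5}} = \left(-160\right) \frac{5}{274} = - \frac{400}{137}$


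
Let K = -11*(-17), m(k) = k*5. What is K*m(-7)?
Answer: -6545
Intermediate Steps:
m(k) = 5*k
K = 187
K*m(-7) = 187*(5*(-7)) = 187*(-35) = -6545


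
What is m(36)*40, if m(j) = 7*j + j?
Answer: 11520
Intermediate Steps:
m(j) = 8*j
m(36)*40 = (8*36)*40 = 288*40 = 11520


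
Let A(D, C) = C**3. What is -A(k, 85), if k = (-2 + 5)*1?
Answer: -614125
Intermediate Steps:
k = 3 (k = 3*1 = 3)
-A(k, 85) = -1*85**3 = -1*614125 = -614125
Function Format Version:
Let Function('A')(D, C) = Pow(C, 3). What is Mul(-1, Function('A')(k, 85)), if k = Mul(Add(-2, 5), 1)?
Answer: -614125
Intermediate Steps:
k = 3 (k = Mul(3, 1) = 3)
Mul(-1, Function('A')(k, 85)) = Mul(-1, Pow(85, 3)) = Mul(-1, 614125) = -614125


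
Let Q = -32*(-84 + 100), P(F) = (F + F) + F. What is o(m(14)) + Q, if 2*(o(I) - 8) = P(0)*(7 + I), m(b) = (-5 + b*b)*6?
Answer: -504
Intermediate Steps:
m(b) = -30 + 6*b² (m(b) = (-5 + b²)*6 = -30 + 6*b²)
P(F) = 3*F (P(F) = 2*F + F = 3*F)
o(I) = 8 (o(I) = 8 + ((3*0)*(7 + I))/2 = 8 + (0*(7 + I))/2 = 8 + (½)*0 = 8 + 0 = 8)
Q = -512 (Q = -32*16 = -512)
o(m(14)) + Q = 8 - 512 = -504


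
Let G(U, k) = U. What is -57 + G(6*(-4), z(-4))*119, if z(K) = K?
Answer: -2913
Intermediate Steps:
-57 + G(6*(-4), z(-4))*119 = -57 + (6*(-4))*119 = -57 - 24*119 = -57 - 2856 = -2913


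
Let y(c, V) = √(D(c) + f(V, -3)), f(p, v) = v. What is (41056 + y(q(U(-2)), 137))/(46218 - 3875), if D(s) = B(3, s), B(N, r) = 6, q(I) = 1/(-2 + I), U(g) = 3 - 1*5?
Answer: 41056/42343 + √3/42343 ≈ 0.96965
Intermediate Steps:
U(g) = -2 (U(g) = 3 - 5 = -2)
D(s) = 6
y(c, V) = √3 (y(c, V) = √(6 - 3) = √3)
(41056 + y(q(U(-2)), 137))/(46218 - 3875) = (41056 + √3)/(46218 - 3875) = (41056 + √3)/42343 = (41056 + √3)*(1/42343) = 41056/42343 + √3/42343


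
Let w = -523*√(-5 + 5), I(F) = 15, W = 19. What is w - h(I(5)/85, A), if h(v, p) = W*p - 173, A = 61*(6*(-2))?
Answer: 14081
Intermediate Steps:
w = 0 (w = -523*√0 = -523*0 = 0)
A = -732 (A = 61*(-12) = -732)
h(v, p) = -173 + 19*p (h(v, p) = 19*p - 173 = -173 + 19*p)
w - h(I(5)/85, A) = 0 - (-173 + 19*(-732)) = 0 - (-173 - 13908) = 0 - 1*(-14081) = 0 + 14081 = 14081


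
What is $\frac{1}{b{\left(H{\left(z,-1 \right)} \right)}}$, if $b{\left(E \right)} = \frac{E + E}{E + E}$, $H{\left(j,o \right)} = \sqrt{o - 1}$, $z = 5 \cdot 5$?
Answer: $1$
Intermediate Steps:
$z = 25$
$H{\left(j,o \right)} = \sqrt{-1 + o}$
$b{\left(E \right)} = 1$ ($b{\left(E \right)} = \frac{2 E}{2 E} = 2 E \frac{1}{2 E} = 1$)
$\frac{1}{b{\left(H{\left(z,-1 \right)} \right)}} = 1^{-1} = 1$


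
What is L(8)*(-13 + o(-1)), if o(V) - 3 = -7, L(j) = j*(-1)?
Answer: 136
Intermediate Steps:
L(j) = -j
o(V) = -4 (o(V) = 3 - 7 = -4)
L(8)*(-13 + o(-1)) = (-1*8)*(-13 - 4) = -8*(-17) = 136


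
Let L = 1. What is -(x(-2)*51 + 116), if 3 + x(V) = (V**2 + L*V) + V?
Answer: 37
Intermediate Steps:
x(V) = -3 + V**2 + 2*V (x(V) = -3 + ((V**2 + 1*V) + V) = -3 + ((V**2 + V) + V) = -3 + ((V + V**2) + V) = -3 + (V**2 + 2*V) = -3 + V**2 + 2*V)
-(x(-2)*51 + 116) = -((-3 + (-2)**2 + 2*(-2))*51 + 116) = -((-3 + 4 - 4)*51 + 116) = -(-3*51 + 116) = -(-153 + 116) = -1*(-37) = 37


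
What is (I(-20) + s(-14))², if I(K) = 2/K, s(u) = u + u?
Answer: 78961/100 ≈ 789.61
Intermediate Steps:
s(u) = 2*u
(I(-20) + s(-14))² = (2/(-20) + 2*(-14))² = (2*(-1/20) - 28)² = (-⅒ - 28)² = (-281/10)² = 78961/100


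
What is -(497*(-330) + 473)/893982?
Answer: 163537/893982 ≈ 0.18293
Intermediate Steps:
-(497*(-330) + 473)/893982 = -(-164010 + 473)/893982 = -(-163537)/893982 = -1*(-163537/893982) = 163537/893982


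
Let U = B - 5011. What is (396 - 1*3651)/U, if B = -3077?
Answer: 1085/2696 ≈ 0.40245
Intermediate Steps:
U = -8088 (U = -3077 - 5011 = -8088)
(396 - 1*3651)/U = (396 - 1*3651)/(-8088) = (396 - 3651)*(-1/8088) = -3255*(-1/8088) = 1085/2696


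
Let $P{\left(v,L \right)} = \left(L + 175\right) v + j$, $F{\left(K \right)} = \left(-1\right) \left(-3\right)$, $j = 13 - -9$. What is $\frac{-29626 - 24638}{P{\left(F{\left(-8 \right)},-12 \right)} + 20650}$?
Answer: $- \frac{7752}{3023} \approx -2.5643$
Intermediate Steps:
$j = 22$ ($j = 13 + 9 = 22$)
$F{\left(K \right)} = 3$
$P{\left(v,L \right)} = 22 + v \left(175 + L\right)$ ($P{\left(v,L \right)} = \left(L + 175\right) v + 22 = \left(175 + L\right) v + 22 = v \left(175 + L\right) + 22 = 22 + v \left(175 + L\right)$)
$\frac{-29626 - 24638}{P{\left(F{\left(-8 \right)},-12 \right)} + 20650} = \frac{-29626 - 24638}{\left(22 + 175 \cdot 3 - 36\right) + 20650} = - \frac{54264}{\left(22 + 525 - 36\right) + 20650} = - \frac{54264}{511 + 20650} = - \frac{54264}{21161} = \left(-54264\right) \frac{1}{21161} = - \frac{7752}{3023}$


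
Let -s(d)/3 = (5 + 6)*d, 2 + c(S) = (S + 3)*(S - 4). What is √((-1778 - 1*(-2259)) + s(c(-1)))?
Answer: √877 ≈ 29.614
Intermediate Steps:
c(S) = -2 + (-4 + S)*(3 + S) (c(S) = -2 + (S + 3)*(S - 4) = -2 + (3 + S)*(-4 + S) = -2 + (-4 + S)*(3 + S))
s(d) = -33*d (s(d) = -3*(5 + 6)*d = -33*d)
√((-1778 - 1*(-2259)) + s(c(-1))) = √((-1778 - 1*(-2259)) - 33*(-14 + (-1)² - 1*(-1))) = √((-1778 + 2259) - 33*(-14 + 1 + 1)) = √(481 - 33*(-12)) = √(481 + 396) = √877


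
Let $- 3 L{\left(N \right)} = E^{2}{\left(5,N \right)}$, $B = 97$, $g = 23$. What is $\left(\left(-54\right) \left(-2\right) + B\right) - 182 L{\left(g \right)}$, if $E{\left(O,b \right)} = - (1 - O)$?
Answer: $\frac{3527}{3} \approx 1175.7$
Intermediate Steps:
$E{\left(O,b \right)} = -1 + O$
$L{\left(N \right)} = - \frac{16}{3}$ ($L{\left(N \right)} = - \frac{\left(-1 + 5\right)^{2}}{3} = - \frac{4^{2}}{3} = \left(- \frac{1}{3}\right) 16 = - \frac{16}{3}$)
$\left(\left(-54\right) \left(-2\right) + B\right) - 182 L{\left(g \right)} = \left(\left(-54\right) \left(-2\right) + 97\right) - - \frac{2912}{3} = \left(108 + 97\right) + \frac{2912}{3} = 205 + \frac{2912}{3} = \frac{3527}{3}$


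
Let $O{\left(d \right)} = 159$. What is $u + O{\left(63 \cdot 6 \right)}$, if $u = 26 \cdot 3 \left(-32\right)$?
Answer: $-2337$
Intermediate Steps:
$u = -2496$ ($u = 78 \left(-32\right) = -2496$)
$u + O{\left(63 \cdot 6 \right)} = -2496 + 159 = -2337$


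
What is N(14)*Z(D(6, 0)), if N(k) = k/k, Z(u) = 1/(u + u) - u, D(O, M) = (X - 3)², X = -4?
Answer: -4801/98 ≈ -48.990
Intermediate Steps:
D(O, M) = 49 (D(O, M) = (-4 - 3)² = (-7)² = 49)
Z(u) = 1/(2*u) - u
N(k) = 1
N(14)*Z(D(6, 0)) = 1*((½)/49 - 1*49) = 1*((½)*(1/49) - 49) = 1*(1/98 - 49) = 1*(-4801/98) = -4801/98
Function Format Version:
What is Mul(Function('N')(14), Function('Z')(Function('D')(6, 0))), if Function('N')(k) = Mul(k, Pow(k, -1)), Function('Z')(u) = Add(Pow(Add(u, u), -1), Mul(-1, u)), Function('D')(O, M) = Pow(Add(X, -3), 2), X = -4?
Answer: Rational(-4801, 98) ≈ -48.990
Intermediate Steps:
Function('D')(O, M) = 49 (Function('D')(O, M) = Pow(Add(-4, -3), 2) = Pow(-7, 2) = 49)
Function('Z')(u) = Add(Mul(Rational(1, 2), Pow(u, -1)), Mul(-1, u)) (Function('Z')(u) = Add(Pow(Mul(2, u), -1), Mul(-1, u)) = Add(Mul(Rational(1, 2), Pow(u, -1)), Mul(-1, u)))
Function('N')(k) = 1
Mul(Function('N')(14), Function('Z')(Function('D')(6, 0))) = Mul(1, Add(Mul(Rational(1, 2), Pow(49, -1)), Mul(-1, 49))) = Mul(1, Add(Mul(Rational(1, 2), Rational(1, 49)), -49)) = Mul(1, Add(Rational(1, 98), -49)) = Mul(1, Rational(-4801, 98)) = Rational(-4801, 98)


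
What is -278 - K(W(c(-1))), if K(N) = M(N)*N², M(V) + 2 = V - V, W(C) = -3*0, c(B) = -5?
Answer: -278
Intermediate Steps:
W(C) = 0
M(V) = -2 (M(V) = -2 + (V - V) = -2 + 0 = -2)
K(N) = -2*N²
-278 - K(W(c(-1))) = -278 - (-2)*0² = -278 - (-2)*0 = -278 - 1*0 = -278 + 0 = -278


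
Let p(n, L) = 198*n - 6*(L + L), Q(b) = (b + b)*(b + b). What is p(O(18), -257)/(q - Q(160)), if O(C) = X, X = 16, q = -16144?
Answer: -1563/29636 ≈ -0.052740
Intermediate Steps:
Q(b) = 4*b² (Q(b) = (2*b)*(2*b) = 4*b²)
O(C) = 16
p(n, L) = -12*L + 198*n (p(n, L) = 198*n - 12*L = -12*L + 198*n)
p(O(18), -257)/(q - Q(160)) = (-12*(-257) + 198*16)/(-16144 - 4*160²) = (3084 + 3168)/(-16144 - 4*25600) = 6252/(-16144 - 1*102400) = 6252/(-16144 - 102400) = 6252/(-118544) = 6252*(-1/118544) = -1563/29636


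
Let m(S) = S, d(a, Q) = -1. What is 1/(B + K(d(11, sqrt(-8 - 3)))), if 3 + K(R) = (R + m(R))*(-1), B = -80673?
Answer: -1/80674 ≈ -1.2396e-5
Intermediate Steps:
K(R) = -3 - 2*R (K(R) = -3 + (R + R)*(-1) = -3 + (2*R)*(-1) = -3 - 2*R)
1/(B + K(d(11, sqrt(-8 - 3)))) = 1/(-80673 + (-3 - 2*(-1))) = 1/(-80673 + (-3 + 2)) = 1/(-80673 - 1) = 1/(-80674) = -1/80674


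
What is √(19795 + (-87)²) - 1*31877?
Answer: -31877 + 2*√6841 ≈ -31712.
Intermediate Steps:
√(19795 + (-87)²) - 1*31877 = √(19795 + 7569) - 31877 = √27364 - 31877 = 2*√6841 - 31877 = -31877 + 2*√6841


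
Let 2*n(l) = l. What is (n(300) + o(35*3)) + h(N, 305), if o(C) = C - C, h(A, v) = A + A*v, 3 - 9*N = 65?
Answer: -1958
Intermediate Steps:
n(l) = l/2
N = -62/9 (N = 1/3 - 1/9*65 = 1/3 - 65/9 = -62/9 ≈ -6.8889)
o(C) = 0
(n(300) + o(35*3)) + h(N, 305) = ((1/2)*300 + 0) - 62*(1 + 305)/9 = (150 + 0) - 62/9*306 = 150 - 2108 = -1958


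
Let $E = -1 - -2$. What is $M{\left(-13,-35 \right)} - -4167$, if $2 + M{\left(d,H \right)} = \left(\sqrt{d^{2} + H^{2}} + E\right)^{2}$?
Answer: $5560 + 2 \sqrt{1394} \approx 5634.7$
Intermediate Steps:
$E = 1$ ($E = -1 + 2 = 1$)
$M{\left(d,H \right)} = -2 + \left(1 + \sqrt{H^{2} + d^{2}}\right)^{2}$ ($M{\left(d,H \right)} = -2 + \left(\sqrt{d^{2} + H^{2}} + 1\right)^{2} = -2 + \left(\sqrt{H^{2} + d^{2}} + 1\right)^{2} = -2 + \left(1 + \sqrt{H^{2} + d^{2}}\right)^{2}$)
$M{\left(-13,-35 \right)} - -4167 = \left(-2 + \left(1 + \sqrt{\left(-35\right)^{2} + \left(-13\right)^{2}}\right)^{2}\right) - -4167 = \left(-2 + \left(1 + \sqrt{1225 + 169}\right)^{2}\right) + 4167 = \left(-2 + \left(1 + \sqrt{1394}\right)^{2}\right) + 4167 = 4165 + \left(1 + \sqrt{1394}\right)^{2}$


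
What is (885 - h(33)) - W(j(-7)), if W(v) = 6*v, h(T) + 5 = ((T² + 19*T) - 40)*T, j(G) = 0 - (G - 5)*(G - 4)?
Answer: -53626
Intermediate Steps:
j(G) = -(-5 + G)*(-4 + G) (j(G) = 0 - (-5 + G)*(-4 + G) = -(-5 + G)*(-4 + G))
h(T) = -5 + T*(-40 + T² + 19*T) (h(T) = -5 + ((T² + 19*T) - 40)*T = -5 + (-40 + T² + 19*T)*T = -5 + T*(-40 + T² + 19*T))
(885 - h(33)) - W(j(-7)) = (885 - (-5 + 33³ - 40*33 + 19*33²)) - 6*(-20 - 1*(-7)² + 9*(-7)) = (885 - (-5 + 35937 - 1320 + 19*1089)) - 6*(-20 - 1*49 - 63) = (885 - (-5 + 35937 - 1320 + 20691)) - 6*(-20 - 49 - 63) = (885 - 1*55303) - 6*(-132) = (885 - 55303) - 1*(-792) = -54418 + 792 = -53626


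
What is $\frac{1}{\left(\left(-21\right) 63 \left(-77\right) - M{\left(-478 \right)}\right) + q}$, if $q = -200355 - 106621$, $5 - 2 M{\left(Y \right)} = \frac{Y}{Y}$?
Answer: $- \frac{1}{205107} \approx -4.8755 \cdot 10^{-6}$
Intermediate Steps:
$M{\left(Y \right)} = 2$ ($M{\left(Y \right)} = \frac{5}{2} - \frac{Y \frac{1}{Y}}{2} = \frac{5}{2} - \frac{1}{2} = 2$)
$q = -306976$
$\frac{1}{\left(\left(-21\right) 63 \left(-77\right) - M{\left(-478 \right)}\right) + q} = \frac{1}{\left(\left(-21\right) 63 \left(-77\right) - 2\right) - 306976} = \frac{1}{\left(\left(-1323\right) \left(-77\right) - 2\right) - 306976} = \frac{1}{\left(101871 - 2\right) - 306976} = \frac{1}{101869 - 306976} = \frac{1}{-205107} = - \frac{1}{205107}$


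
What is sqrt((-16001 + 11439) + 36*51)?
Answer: I*sqrt(2726) ≈ 52.211*I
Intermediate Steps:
sqrt((-16001 + 11439) + 36*51) = sqrt(-4562 + 1836) = sqrt(-2726) = I*sqrt(2726)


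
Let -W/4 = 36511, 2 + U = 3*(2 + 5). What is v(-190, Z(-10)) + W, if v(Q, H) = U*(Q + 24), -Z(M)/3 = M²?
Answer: -149198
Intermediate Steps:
U = 19 (U = -2 + 3*(2 + 5) = -2 + 3*7 = -2 + 21 = 19)
Z(M) = -3*M²
v(Q, H) = 456 + 19*Q (v(Q, H) = 19*(Q + 24) = 19*(24 + Q) = 456 + 19*Q)
W = -146044 (W = -4*36511 = -146044)
v(-190, Z(-10)) + W = (456 + 19*(-190)) - 146044 = (456 - 3610) - 146044 = -3154 - 146044 = -149198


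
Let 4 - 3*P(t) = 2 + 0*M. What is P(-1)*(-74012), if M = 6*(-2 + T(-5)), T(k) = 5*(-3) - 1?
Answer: -148024/3 ≈ -49341.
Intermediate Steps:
T(k) = -16 (T(k) = -15 - 1 = -16)
M = -108 (M = 6*(-2 - 16) = 6*(-18) = -108)
P(t) = ⅔ (P(t) = 4/3 - (2 + 0*(-108))/3 = 4/3 - (2 + 0)/3 = 4/3 - ⅓*2 = 4/3 - ⅔ = ⅔)
P(-1)*(-74012) = (⅔)*(-74012) = -148024/3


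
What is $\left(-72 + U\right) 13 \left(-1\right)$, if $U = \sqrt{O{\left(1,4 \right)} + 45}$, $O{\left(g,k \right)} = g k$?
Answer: $845$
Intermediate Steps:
$U = 7$ ($U = \sqrt{1 \cdot 4 + 45} = \sqrt{4 + 45} = \sqrt{49} = 7$)
$\left(-72 + U\right) 13 \left(-1\right) = \left(-72 + 7\right) 13 \left(-1\right) = \left(-65\right) \left(-13\right) = 845$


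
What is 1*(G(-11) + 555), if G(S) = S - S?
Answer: 555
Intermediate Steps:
G(S) = 0
1*(G(-11) + 555) = 1*(0 + 555) = 1*555 = 555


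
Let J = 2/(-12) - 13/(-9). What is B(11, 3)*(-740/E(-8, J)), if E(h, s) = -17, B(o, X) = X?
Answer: 2220/17 ≈ 130.59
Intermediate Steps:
J = 23/18 (J = 2*(-1/12) - 13*(-1/9) = -1/6 + 13/9 = 23/18 ≈ 1.2778)
B(11, 3)*(-740/E(-8, J)) = 3*(-740/(-17)) = 3*(-740*(-1/17)) = 3*(740/17) = 2220/17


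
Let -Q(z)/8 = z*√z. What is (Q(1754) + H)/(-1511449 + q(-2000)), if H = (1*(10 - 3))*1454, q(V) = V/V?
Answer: -5089/755724 + 1754*√1754/188931 ≈ 0.38208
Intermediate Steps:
q(V) = 1
Q(z) = -8*z^(3/2) (Q(z) = -8*z*√z = -8*z^(3/2))
H = 10178 (H = (1*7)*1454 = 7*1454 = 10178)
(Q(1754) + H)/(-1511449 + q(-2000)) = (-14032*√1754 + 10178)/(-1511449 + 1) = (-14032*√1754 + 10178)/(-1511448) = (-14032*√1754 + 10178)*(-1/1511448) = (10178 - 14032*√1754)*(-1/1511448) = -5089/755724 + 1754*√1754/188931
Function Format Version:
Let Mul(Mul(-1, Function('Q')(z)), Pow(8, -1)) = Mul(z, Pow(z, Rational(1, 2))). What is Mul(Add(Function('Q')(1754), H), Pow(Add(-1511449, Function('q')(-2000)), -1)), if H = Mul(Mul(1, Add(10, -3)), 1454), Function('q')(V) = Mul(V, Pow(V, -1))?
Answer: Add(Rational(-5089, 755724), Mul(Rational(1754, 188931), Pow(1754, Rational(1, 2)))) ≈ 0.38208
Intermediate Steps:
Function('q')(V) = 1
Function('Q')(z) = Mul(-8, Pow(z, Rational(3, 2))) (Function('Q')(z) = Mul(-8, Mul(z, Pow(z, Rational(1, 2)))) = Mul(-8, Pow(z, Rational(3, 2))))
H = 10178 (H = Mul(Mul(1, 7), 1454) = Mul(7, 1454) = 10178)
Mul(Add(Function('Q')(1754), H), Pow(Add(-1511449, Function('q')(-2000)), -1)) = Mul(Add(Mul(-8, Pow(1754, Rational(3, 2))), 10178), Pow(Add(-1511449, 1), -1)) = Mul(Add(Mul(-8, Mul(1754, Pow(1754, Rational(1, 2)))), 10178), Pow(-1511448, -1)) = Mul(Add(Mul(-14032, Pow(1754, Rational(1, 2))), 10178), Rational(-1, 1511448)) = Mul(Add(10178, Mul(-14032, Pow(1754, Rational(1, 2)))), Rational(-1, 1511448)) = Add(Rational(-5089, 755724), Mul(Rational(1754, 188931), Pow(1754, Rational(1, 2))))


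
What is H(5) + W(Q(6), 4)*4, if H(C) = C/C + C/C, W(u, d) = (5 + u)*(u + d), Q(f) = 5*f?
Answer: 4762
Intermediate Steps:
W(u, d) = (5 + u)*(d + u)
H(C) = 2 (H(C) = 1 + 1 = 2)
H(5) + W(Q(6), 4)*4 = 2 + ((5*6)² + 5*4 + 5*(5*6) + 4*(5*6))*4 = 2 + (30² + 20 + 5*30 + 4*30)*4 = 2 + (900 + 20 + 150 + 120)*4 = 2 + 1190*4 = 2 + 4760 = 4762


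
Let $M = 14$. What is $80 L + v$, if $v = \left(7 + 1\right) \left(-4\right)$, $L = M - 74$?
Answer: $-4832$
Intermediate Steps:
$L = -60$ ($L = 14 - 74 = -60$)
$v = -32$ ($v = 8 \left(-4\right) = -32$)
$80 L + v = 80 \left(-60\right) - 32 = -4800 - 32 = -4832$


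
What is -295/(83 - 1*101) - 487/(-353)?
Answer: 112901/6354 ≈ 17.768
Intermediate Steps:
-295/(83 - 1*101) - 487/(-353) = -295/(83 - 101) - 487*(-1/353) = -295/(-18) + 487/353 = -295*(-1/18) + 487/353 = 295/18 + 487/353 = 112901/6354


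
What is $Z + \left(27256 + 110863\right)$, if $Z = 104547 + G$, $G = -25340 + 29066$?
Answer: $246392$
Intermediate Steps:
$G = 3726$
$Z = 108273$ ($Z = 104547 + 3726 = 108273$)
$Z + \left(27256 + 110863\right) = 108273 + \left(27256 + 110863\right) = 108273 + 138119 = 246392$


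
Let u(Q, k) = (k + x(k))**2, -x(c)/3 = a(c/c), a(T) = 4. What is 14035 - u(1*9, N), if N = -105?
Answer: 346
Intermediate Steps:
x(c) = -12 (x(c) = -3*4 = -12)
u(Q, k) = (-12 + k)**2 (u(Q, k) = (k - 12)**2 = (-12 + k)**2)
14035 - u(1*9, N) = 14035 - (-12 - 105)**2 = 14035 - 1*(-117)**2 = 14035 - 1*13689 = 14035 - 13689 = 346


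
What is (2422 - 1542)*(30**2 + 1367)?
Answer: 1994960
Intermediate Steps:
(2422 - 1542)*(30**2 + 1367) = 880*(900 + 1367) = 880*2267 = 1994960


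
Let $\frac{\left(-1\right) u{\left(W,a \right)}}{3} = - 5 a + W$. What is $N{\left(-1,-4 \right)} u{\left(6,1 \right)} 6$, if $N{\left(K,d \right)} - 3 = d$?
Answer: $18$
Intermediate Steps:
$N{\left(K,d \right)} = 3 + d$
$u{\left(W,a \right)} = - 3 W + 15 a$ ($u{\left(W,a \right)} = - 3 \left(- 5 a + W\right) = - 3 \left(W - 5 a\right) = - 3 W + 15 a$)
$N{\left(-1,-4 \right)} u{\left(6,1 \right)} 6 = \left(3 - 4\right) \left(\left(-3\right) 6 + 15 \cdot 1\right) 6 = - (-18 + 15) 6 = \left(-1\right) \left(-3\right) 6 = 3 \cdot 6 = 18$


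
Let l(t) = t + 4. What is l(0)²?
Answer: 16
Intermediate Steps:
l(t) = 4 + t
l(0)² = (4 + 0)² = 4² = 16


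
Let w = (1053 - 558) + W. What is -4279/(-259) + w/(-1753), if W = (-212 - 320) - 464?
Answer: 7630846/454027 ≈ 16.807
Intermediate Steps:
W = -996 (W = -532 - 464 = -996)
w = -501 (w = (1053 - 558) - 996 = 495 - 996 = -501)
-4279/(-259) + w/(-1753) = -4279/(-259) - 501/(-1753) = -4279*(-1/259) - 501*(-1/1753) = 4279/259 + 501/1753 = 7630846/454027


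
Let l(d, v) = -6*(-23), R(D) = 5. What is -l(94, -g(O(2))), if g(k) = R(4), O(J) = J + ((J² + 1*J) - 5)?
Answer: -138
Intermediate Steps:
O(J) = -5 + J² + 2*J (O(J) = J + ((J² + J) - 5) = J + ((J + J²) - 5) = J + (-5 + J + J²) = -5 + J² + 2*J)
g(k) = 5
l(d, v) = 138
-l(94, -g(O(2))) = -1*138 = -138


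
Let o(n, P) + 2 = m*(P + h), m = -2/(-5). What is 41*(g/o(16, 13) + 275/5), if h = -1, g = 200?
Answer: 36285/7 ≈ 5183.6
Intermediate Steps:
m = ⅖ (m = -2*(-⅕) = ⅖ ≈ 0.40000)
o(n, P) = -12/5 + 2*P/5 (o(n, P) = -2 + 2*(P - 1)/5 = -2 + 2*(-1 + P)/5 = -2 + (-⅖ + 2*P/5) = -12/5 + 2*P/5)
41*(g/o(16, 13) + 275/5) = 41*(200/(-12/5 + (⅖)*13) + 275/5) = 41*(200/(-12/5 + 26/5) + 275*(⅕)) = 41*(200/(14/5) + 55) = 41*(200*(5/14) + 55) = 41*(500/7 + 55) = 41*(885/7) = 36285/7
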